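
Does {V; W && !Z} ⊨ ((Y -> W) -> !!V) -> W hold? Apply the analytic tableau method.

Initial set: {V; (W && !Z); !(((Y -> W) -> !!V) -> W)}.
(W && !Z): α-rule — add W, !Z.
!(((Y -> W) -> !!V) -> W): α-rule — add ((Y -> W) -> !!V), !W.
× closes — contains both W and !W.
All 1 branch closes.
Every branch closed, so the premises entail the conclusion.

Yes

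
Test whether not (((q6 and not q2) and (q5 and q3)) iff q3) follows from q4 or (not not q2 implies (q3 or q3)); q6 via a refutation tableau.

No

Initial set: {(q4 or (not not q2 implies (q3 or q3))); q6; not not (((q6 and not q2) and (q5 and q3)) iff q3)}.
(q4 or (not not q2 implies (q3 or q3))): β-rule — branch into q4  //  (not not q2 implies (q3 or q3)).
  branch 1 (add q4):
    not not (((q6 and not q2) and (q5 and q3)) iff q3): β-rule — branch into ((q6 and not q2) and (q5 and q3)), q3  //  not ((q6 and not q2) and (q5 and q3)), not q3.
      branch 1.1 (add ((q6 and not q2) and (q5 and q3)), q3):
        ((q6 and not q2) and (q5 and q3)): α-rule — add (q6 and not q2), (q5 and q3).
        (q6 and not q2): α-rule — add q6, not q2.
        (q5 and q3): α-rule — add q5, q3.
        ○ open, literals {q2=F, q3=T, q4=T, q5=T, q6=T}.
      branch 1.2 (add not ((q6 and not q2) and (q5 and q3)), not q3):
        not ((q6 and not q2) and (q5 and q3)): β-rule — branch into not (q6 and not q2)  //  not (q5 and q3).
          branch 1.2.1 (add not (q6 and not q2)):
            not (q6 and not q2): β-rule — branch into not q6  //  not not q2.
              branch 1.2.1.1 (add not q6):
                × closes — contains both q6 and not q6.
              branch 1.2.1.2 (add not not q2):
                ○ open, literals {q2=T, q3=F, q4=T, q6=T}.
          branch 1.2.2 (add not (q5 and q3)):
            not (q5 and q3): β-rule — branch into not q5  //  not q3.
              branch 1.2.2.1 (add not q5):
                ○ open, literals {q3=F, q4=T, q5=F, q6=T}.
              branch 1.2.2.2 (add not q3):
                ○ open, literals {q3=F, q4=T, q6=T}.
  branch 2 (add (not not q2 implies (q3 or q3))):
    not not (((q6 and not q2) and (q5 and q3)) iff q3): β-rule — branch into ((q6 and not q2) and (q5 and q3)), q3  //  not ((q6 and not q2) and (q5 and q3)), not q3.
      branch 2.1 (add ((q6 and not q2) and (q5 and q3)), q3):
        ((q6 and not q2) and (q5 and q3)): α-rule — add (q6 and not q2), (q5 and q3).
        (q6 and not q2): α-rule — add q6, not q2.
        (q5 and q3): α-rule — add q5, q3.
        (not not q2 implies (q3 or q3)): β-rule — branch into not not not q2  //  (q3 or q3).
          branch 2.1.1 (add not not not q2):
            not not not q2: drop double negation, giving not q2.
            ○ open, literals {q2=F, q3=T, q5=T, q6=T}.
          branch 2.1.2 (add (q3 or q3)):
            (q3 or q3): β-rule — branch into q3  //  q3.
              branch 2.1.2.1 (add q3):
                ○ open, literals {q2=F, q3=T, q5=T, q6=T}.
              branch 2.1.2.2 (add q3):
                ○ open, literals {q2=F, q3=T, q5=T, q6=T}.
      branch 2.2 (add not ((q6 and not q2) and (q5 and q3)), not q3):
        (not not q2 implies (q3 or q3)): β-rule — branch into not not not q2  //  (q3 or q3).
          branch 2.2.1 (add not not not q2):
            not not not q2: drop double negation, giving not q2.
            not ((q6 and not q2) and (q5 and q3)): β-rule — branch into not (q6 and not q2)  //  not (q5 and q3).
              branch 2.2.1.1 (add not (q6 and not q2)):
                not (q6 and not q2): β-rule — branch into not q6  //  not not q2.
                  branch 2.2.1.1.1 (add not q6):
                    × closes — contains both q6 and not q6.
                  branch 2.2.1.1.2 (add not not q2):
                    × closes — contains both q2 and not q2.
              branch 2.2.1.2 (add not (q5 and q3)):
                not (q5 and q3): β-rule — branch into not q5  //  not q3.
                  branch 2.2.1.2.1 (add not q5):
                    ○ open, literals {q2=F, q3=F, q5=F, q6=T}.
                  branch 2.2.1.2.2 (add not q3):
                    ○ open, literals {q2=F, q3=F, q6=T}.
          branch 2.2.2 (add (q3 or q3)):
            not ((q6 and not q2) and (q5 and q3)): β-rule — branch into not (q6 and not q2)  //  not (q5 and q3).
              branch 2.2.2.1 (add not (q6 and not q2)):
                (q3 or q3): β-rule — branch into q3  //  q3.
                  branch 2.2.2.1.1 (add q3):
                    × closes — contains both q3 and not q3.
                  branch 2.2.2.1.2 (add q3):
                    × closes — contains both q3 and not q3.
              branch 2.2.2.2 (add not (q5 and q3)):
                (q3 or q3): β-rule — branch into q3  //  q3.
                  branch 2.2.2.2.1 (add q3):
                    × closes — contains both q3 and not q3.
                  branch 2.2.2.2.2 (add q3):
                    × closes — contains both q3 and not q3.
7 branches closed, 9 open.
An open branch gives a countermodel: q2=F, q3=T, q4=T, q5=T, q6=T (unmentioned atoms arbitrary); the premises hold there but the conclusion fails.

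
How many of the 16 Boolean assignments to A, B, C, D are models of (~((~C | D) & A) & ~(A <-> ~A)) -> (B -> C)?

Initial set: {((~((~C | D) & A) & ~(A <-> ~A)) -> (B -> C))}.
((~((~C | D) & A) & ~(A <-> ~A)) -> (B -> C)): β-rule — branch into ~(~((~C | D) & A) & ~(A <-> ~A))  //  (B -> C).
  branch 1 (add ~(~((~C | D) & A) & ~(A <-> ~A))):
    ~(~((~C | D) & A) & ~(A <-> ~A)): β-rule — branch into ~~((~C | D) & A)  //  ~~(A <-> ~A).
      branch 1.1 (add ~~((~C | D) & A)):
        ~~((~C | D) & A): α-rule — add (~C | D), A.
        (~C | D): β-rule — branch into ~C  //  D.
          branch 1.1.1 (add ~C):
            ○ open, literals {A=T, C=F}.
          branch 1.1.2 (add D):
            ○ open, literals {A=T, D=T}.
      branch 1.2 (add ~~(A <-> ~A)):
        ~~(A <-> ~A): β-rule — branch into A, ~A  //  ~A, ~~A.
          branch 1.2.1 (add A, ~A):
            × closes — contains both A and ~A.
          branch 1.2.2 (add ~A, ~~A):
            × closes — contains both A and ~A.
  branch 2 (add (B -> C)):
    (B -> C): β-rule — branch into ~B  //  C.
      branch 2.1 (add ~B):
        ○ open, literals {B=F}.
      branch 2.2 (add C):
        ○ open, literals {C=T}.
2 branches closed, 4 open.
Each open branch fixes some atoms; the unmentioned ones are free. Counting distinct full assignments: branch {A=T, C=F} (B, D) contributes 4 new; branch {A=T, D=T} (B, C) contributes 2 new; branch {B=F} (A, C, D) contributes 5 new; branch {C=T} (A, B, D) contributes 3 new. Total: 14.

14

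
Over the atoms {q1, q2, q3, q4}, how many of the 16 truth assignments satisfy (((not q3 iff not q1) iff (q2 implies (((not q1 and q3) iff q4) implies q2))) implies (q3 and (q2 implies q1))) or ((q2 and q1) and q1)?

12

Initial set: {((((not q3 iff not q1) iff (q2 implies (((not q1 and q3) iff q4) implies q2))) implies (q3 and (q2 implies q1))) or ((q2 and q1) and q1))}.
((((not q3 iff not q1) iff (q2 implies (((not q1 and q3) iff q4) implies q2))) implies (q3 and (q2 implies q1))) or ((q2 and q1) and q1)): β-rule — branch into (((not q3 iff not q1) iff (q2 implies (((not q1 and q3) iff q4) implies q2))) implies (q3 and (q2 implies q1)))  //  ((q2 and q1) and q1).
  branch 1 (add (((not q3 iff not q1) iff (q2 implies (((not q1 and q3) iff q4) implies q2))) implies (q3 and (q2 implies q1)))):
    (((not q3 iff not q1) iff (q2 implies (((not q1 and q3) iff q4) implies q2))) implies (q3 and (q2 implies q1))): β-rule — branch into not ((not q3 iff not q1) iff (q2 implies (((not q1 and q3) iff q4) implies q2)))  //  (q3 and (q2 implies q1)).
      branch 1.1 (add not ((not q3 iff not q1) iff (q2 implies (((not q1 and q3) iff q4) implies q2)))):
        not ((not q3 iff not q1) iff (q2 implies (((not q1 and q3) iff q4) implies q2))): β-rule — branch into (not q3 iff not q1), not (q2 implies (((not q1 and q3) iff q4) implies q2))  //  not (not q3 iff not q1), (q2 implies (((not q1 and q3) iff q4) implies q2)).
          branch 1.1.1 (add (not q3 iff not q1), not (q2 implies (((not q1 and q3) iff q4) implies q2))):
            not (q2 implies (((not q1 and q3) iff q4) implies q2)): α-rule — add q2, not (((not q1 and q3) iff q4) implies q2).
            not (((not q1 and q3) iff q4) implies q2): α-rule — add ((not q1 and q3) iff q4), not q2.
            × closes — contains both q2 and not q2.
          branch 1.1.2 (add not (not q3 iff not q1), (q2 implies (((not q1 and q3) iff q4) implies q2))):
            not (not q3 iff not q1): β-rule — branch into not q3, not not q1  //  not not q3, not q1.
              branch 1.1.2.1 (add not q3, not not q1):
                (q2 implies (((not q1 and q3) iff q4) implies q2)): β-rule — branch into not q2  //  (((not q1 and q3) iff q4) implies q2).
                  branch 1.1.2.1.1 (add not q2):
                    ○ open, literals {q1=T, q2=F, q3=F}.
                  branch 1.1.2.1.2 (add (((not q1 and q3) iff q4) implies q2)):
                    (((not q1 and q3) iff q4) implies q2): β-rule — branch into not ((not q1 and q3) iff q4)  //  q2.
                      branch 1.1.2.1.2.1 (add not ((not q1 and q3) iff q4)):
                        not ((not q1 and q3) iff q4): β-rule — branch into (not q1 and q3), not q4  //  not (not q1 and q3), q4.
                          branch 1.1.2.1.2.1.1 (add (not q1 and q3), not q4):
                            (not q1 and q3): α-rule — add not q1, q3.
                            × closes — contains both q1 and not q1.
                          branch 1.1.2.1.2.1.2 (add not (not q1 and q3), q4):
                            not (not q1 and q3): β-rule — branch into not not q1  //  not q3.
                              branch 1.1.2.1.2.1.2.1 (add not not q1):
                                ○ open, literals {q1=T, q3=F, q4=T}.
                              branch 1.1.2.1.2.1.2.2 (add not q3):
                                ○ open, literals {q1=T, q3=F, q4=T}.
                      branch 1.1.2.1.2.2 (add q2):
                        ○ open, literals {q1=T, q2=T, q3=F}.
              branch 1.1.2.2 (add not not q3, not q1):
                (q2 implies (((not q1 and q3) iff q4) implies q2)): β-rule — branch into not q2  //  (((not q1 and q3) iff q4) implies q2).
                  branch 1.1.2.2.1 (add not q2):
                    ○ open, literals {q1=F, q2=F, q3=T}.
                  branch 1.1.2.2.2 (add (((not q1 and q3) iff q4) implies q2)):
                    (((not q1 and q3) iff q4) implies q2): β-rule — branch into not ((not q1 and q3) iff q4)  //  q2.
                      branch 1.1.2.2.2.1 (add not ((not q1 and q3) iff q4)):
                        not ((not q1 and q3) iff q4): β-rule — branch into (not q1 and q3), not q4  //  not (not q1 and q3), q4.
                          branch 1.1.2.2.2.1.1 (add (not q1 and q3), not q4):
                            (not q1 and q3): α-rule — add not q1, q3.
                            ○ open, literals {q1=F, q3=T, q4=F}.
                          branch 1.1.2.2.2.1.2 (add not (not q1 and q3), q4):
                            not (not q1 and q3): β-rule — branch into not not q1  //  not q3.
                              branch 1.1.2.2.2.1.2.1 (add not not q1):
                                × closes — contains both q1 and not q1.
                              branch 1.1.2.2.2.1.2.2 (add not q3):
                                × closes — contains both q3 and not q3.
                      branch 1.1.2.2.2.2 (add q2):
                        ○ open, literals {q1=F, q2=T, q3=T}.
      branch 1.2 (add (q3 and (q2 implies q1))):
        (q3 and (q2 implies q1)): α-rule — add q3, (q2 implies q1).
        (q2 implies q1): β-rule — branch into not q2  //  q1.
          branch 1.2.1 (add not q2):
            ○ open, literals {q2=F, q3=T}.
          branch 1.2.2 (add q1):
            ○ open, literals {q1=T, q3=T}.
  branch 2 (add ((q2 and q1) and q1)):
    ((q2 and q1) and q1): α-rule — add (q2 and q1), q1.
    (q2 and q1): α-rule — add q2, q1.
    ○ open, literals {q1=T, q2=T}.
4 branches closed, 10 open.
Each open branch fixes some atoms; the unmentioned ones are free. Counting distinct full assignments: branch {q1=T, q2=F, q3=F} (q4) contributes 2 new; branch {q1=T, q3=F, q4=T} (q2) contributes 1 new; branch {q1=T, q3=F, q4=T} (q2) contributes 0 new; branch {q1=T, q2=T, q3=F} (q4) contributes 1 new; branch {q1=F, q2=F, q3=T} (q4) contributes 2 new; branch {q1=F, q3=T, q4=F} (q2) contributes 1 new; branch {q1=F, q2=T, q3=T} (q4) contributes 1 new; branch {q2=F, q3=T} (q1, q4) contributes 2 new; branch {q1=T, q3=T} (q2, q4) contributes 2 new; branch {q1=T, q2=T} (q3, q4) contributes 0 new. Total: 12.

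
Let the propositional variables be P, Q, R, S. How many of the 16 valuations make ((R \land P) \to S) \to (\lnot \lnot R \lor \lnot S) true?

Initial set: {(((R \land P) \to S) \to (\lnot \lnot R \lor \lnot S))}.
(((R \land P) \to S) \to (\lnot \lnot R \lor \lnot S)): β-rule — branch into \lnot ((R \land P) \to S)  //  (\lnot \lnot R \lor \lnot S).
  branch 1 (add \lnot ((R \land P) \to S)):
    \lnot ((R \land P) \to S): α-rule — add (R \land P), \lnot S.
    (R \land P): α-rule — add R, P.
    ○ open, literals {P=1, R=1, S=0}.
  branch 2 (add (\lnot \lnot R \lor \lnot S)):
    (\lnot \lnot R \lor \lnot S): β-rule — branch into \lnot \lnot R  //  \lnot S.
      branch 2.1 (add \lnot \lnot R):
        \lnot \lnot R: drop double negation, giving R.
        ○ open, literals {R=1}.
      branch 2.2 (add \lnot S):
        ○ open, literals {S=0}.
0 branches closed, 3 open.
Each open branch fixes some atoms; the unmentioned ones are free. Counting distinct full assignments: branch {P=1, R=1, S=0} (Q) contributes 2 new; branch {R=1} (P, Q, S) contributes 6 new; branch {S=0} (P, Q, R) contributes 4 new. Total: 12.

12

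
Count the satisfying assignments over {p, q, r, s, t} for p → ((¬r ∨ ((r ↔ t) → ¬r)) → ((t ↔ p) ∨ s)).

Initial set: {(p → ((¬r ∨ ((r ↔ t) → ¬r)) → ((t ↔ p) ∨ s)))}.
(p → ((¬r ∨ ((r ↔ t) → ¬r)) → ((t ↔ p) ∨ s))): β-rule — branch into ¬p  //  ((¬r ∨ ((r ↔ t) → ¬r)) → ((t ↔ p) ∨ s)).
  branch 1 (add ¬p):
    ○ open, literals {p=F}.
  branch 2 (add ((¬r ∨ ((r ↔ t) → ¬r)) → ((t ↔ p) ∨ s))):
    ((¬r ∨ ((r ↔ t) → ¬r)) → ((t ↔ p) ∨ s)): β-rule — branch into ¬(¬r ∨ ((r ↔ t) → ¬r))  //  ((t ↔ p) ∨ s).
      branch 2.1 (add ¬(¬r ∨ ((r ↔ t) → ¬r))):
        ¬(¬r ∨ ((r ↔ t) → ¬r)): α-rule — add ¬¬r, ¬((r ↔ t) → ¬r).
        ¬((r ↔ t) → ¬r): α-rule — add (r ↔ t), ¬¬r.
        (r ↔ t): β-rule — branch into r, t  //  ¬r, ¬t.
          branch 2.1.1 (add r, t):
            ○ open, literals {r=T, t=T}.
          branch 2.1.2 (add ¬r, ¬t):
            × closes — contains both r and ¬r.
      branch 2.2 (add ((t ↔ p) ∨ s)):
        ((t ↔ p) ∨ s): β-rule — branch into (t ↔ p)  //  s.
          branch 2.2.1 (add (t ↔ p)):
            (t ↔ p): β-rule — branch into t, p  //  ¬t, ¬p.
              branch 2.2.1.1 (add t, p):
                ○ open, literals {p=T, t=T}.
              branch 2.2.1.2 (add ¬t, ¬p):
                ○ open, literals {p=F, t=F}.
          branch 2.2.2 (add s):
            ○ open, literals {s=T}.
1 branch closed, 5 open.
Each open branch fixes some atoms; the unmentioned ones are free. Counting distinct full assignments: branch {p=F} (q, r, s, t) contributes 16 new; branch {r=T, t=T} (p, q, s) contributes 4 new; branch {p=T, t=T} (q, r, s) contributes 4 new; branch {p=F, t=F} (q, r, s) contributes 0 new; branch {s=T} (p, q, r, t) contributes 4 new. Total: 28.

28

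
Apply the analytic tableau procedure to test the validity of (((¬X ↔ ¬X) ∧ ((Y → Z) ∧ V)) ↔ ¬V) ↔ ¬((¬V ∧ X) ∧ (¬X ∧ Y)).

Not valid

Assume the negation and expand:
Initial set: {¬((((¬X ↔ ¬X) ∧ ((Y → Z) ∧ V)) ↔ ¬V) ↔ ¬((¬V ∧ X) ∧ (¬X ∧ Y)))}.
¬((((¬X ↔ ¬X) ∧ ((Y → Z) ∧ V)) ↔ ¬V) ↔ ¬((¬V ∧ X) ∧ (¬X ∧ Y))): β-rule — branch into (((¬X ↔ ¬X) ∧ ((Y → Z) ∧ V)) ↔ ¬V), ¬¬((¬V ∧ X) ∧ (¬X ∧ Y))  //  ¬(((¬X ↔ ¬X) ∧ ((Y → Z) ∧ V)) ↔ ¬V), ¬((¬V ∧ X) ∧ (¬X ∧ Y)).
  branch 1 (add (((¬X ↔ ¬X) ∧ ((Y → Z) ∧ V)) ↔ ¬V), ¬¬((¬V ∧ X) ∧ (¬X ∧ Y))):
    ¬¬((¬V ∧ X) ∧ (¬X ∧ Y)): α-rule — add (¬V ∧ X), (¬X ∧ Y).
    (¬V ∧ X): α-rule — add ¬V, X.
    (¬X ∧ Y): α-rule — add ¬X, Y.
    × closes — contains both X and ¬X.
  branch 2 (add ¬(((¬X ↔ ¬X) ∧ ((Y → Z) ∧ V)) ↔ ¬V), ¬((¬V ∧ X) ∧ (¬X ∧ Y))):
    ¬(((¬X ↔ ¬X) ∧ ((Y → Z) ∧ V)) ↔ ¬V): β-rule — branch into ((¬X ↔ ¬X) ∧ ((Y → Z) ∧ V)), ¬¬V  //  ¬((¬X ↔ ¬X) ∧ ((Y → Z) ∧ V)), ¬V.
      branch 2.1 (add ((¬X ↔ ¬X) ∧ ((Y → Z) ∧ V)), ¬¬V):
        ((¬X ↔ ¬X) ∧ ((Y → Z) ∧ V)): α-rule — add (¬X ↔ ¬X), ((Y → Z) ∧ V).
        ((Y → Z) ∧ V): α-rule — add (Y → Z), V.
        ¬((¬V ∧ X) ∧ (¬X ∧ Y)): β-rule — branch into ¬(¬V ∧ X)  //  ¬(¬X ∧ Y).
          branch 2.1.1 (add ¬(¬V ∧ X)):
            (¬X ↔ ¬X): β-rule — branch into ¬X, ¬X  //  ¬¬X, ¬¬X.
              branch 2.1.1.1 (add ¬X, ¬X):
                (Y → Z): β-rule — branch into ¬Y  //  Z.
                  branch 2.1.1.1.1 (add ¬Y):
                    ¬(¬V ∧ X): β-rule — branch into ¬¬V  //  ¬X.
                      branch 2.1.1.1.1.1 (add ¬¬V):
                        ○ open, literals {V=T, X=F, Y=F}.
                      branch 2.1.1.1.1.2 (add ¬X):
                        ○ open, literals {V=T, X=F, Y=F}.
                  branch 2.1.1.1.2 (add Z):
                    ¬(¬V ∧ X): β-rule — branch into ¬¬V  //  ¬X.
                      branch 2.1.1.1.2.1 (add ¬¬V):
                        ○ open, literals {V=T, X=F, Z=T}.
                      branch 2.1.1.1.2.2 (add ¬X):
                        ○ open, literals {V=T, X=F, Z=T}.
              branch 2.1.1.2 (add ¬¬X, ¬¬X):
                (Y → Z): β-rule — branch into ¬Y  //  Z.
                  branch 2.1.1.2.1 (add ¬Y):
                    ¬(¬V ∧ X): β-rule — branch into ¬¬V  //  ¬X.
                      branch 2.1.1.2.1.1 (add ¬¬V):
                        ○ open, literals {V=T, X=T, Y=F}.
                      branch 2.1.1.2.1.2 (add ¬X):
                        × closes — contains both X and ¬X.
                  branch 2.1.1.2.2 (add Z):
                    ¬(¬V ∧ X): β-rule — branch into ¬¬V  //  ¬X.
                      branch 2.1.1.2.2.1 (add ¬¬V):
                        ○ open, literals {V=T, X=T, Z=T}.
                      branch 2.1.1.2.2.2 (add ¬X):
                        × closes — contains both X and ¬X.
          branch 2.1.2 (add ¬(¬X ∧ Y)):
            (¬X ↔ ¬X): β-rule — branch into ¬X, ¬X  //  ¬¬X, ¬¬X.
              branch 2.1.2.1 (add ¬X, ¬X):
                (Y → Z): β-rule — branch into ¬Y  //  Z.
                  branch 2.1.2.1.1 (add ¬Y):
                    ¬(¬X ∧ Y): β-rule — branch into ¬¬X  //  ¬Y.
                      branch 2.1.2.1.1.1 (add ¬¬X):
                        × closes — contains both X and ¬X.
                      branch 2.1.2.1.1.2 (add ¬Y):
                        ○ open, literals {V=T, X=F, Y=F}.
                  branch 2.1.2.1.2 (add Z):
                    ¬(¬X ∧ Y): β-rule — branch into ¬¬X  //  ¬Y.
                      branch 2.1.2.1.2.1 (add ¬¬X):
                        × closes — contains both X and ¬X.
                      branch 2.1.2.1.2.2 (add ¬Y):
                        ○ open, literals {V=T, X=F, Y=F, Z=T}.
              branch 2.1.2.2 (add ¬¬X, ¬¬X):
                (Y → Z): β-rule — branch into ¬Y  //  Z.
                  branch 2.1.2.2.1 (add ¬Y):
                    ¬(¬X ∧ Y): β-rule — branch into ¬¬X  //  ¬Y.
                      branch 2.1.2.2.1.1 (add ¬¬X):
                        ○ open, literals {V=T, X=T, Y=F}.
                      branch 2.1.2.2.1.2 (add ¬Y):
                        ○ open, literals {V=T, X=T, Y=F}.
                  branch 2.1.2.2.2 (add Z):
                    ¬(¬X ∧ Y): β-rule — branch into ¬¬X  //  ¬Y.
                      branch 2.1.2.2.2.1 (add ¬¬X):
                        ○ open, literals {V=T, X=T, Z=T}.
                      branch 2.1.2.2.2.2 (add ¬Y):
                        ○ open, literals {V=T, X=T, Y=F, Z=T}.
      branch 2.2 (add ¬((¬X ↔ ¬X) ∧ ((Y → Z) ∧ V)), ¬V):
        ¬((¬V ∧ X) ∧ (¬X ∧ Y)): β-rule — branch into ¬(¬V ∧ X)  //  ¬(¬X ∧ Y).
          branch 2.2.1 (add ¬(¬V ∧ X)):
            ¬((¬X ↔ ¬X) ∧ ((Y → Z) ∧ V)): β-rule — branch into ¬(¬X ↔ ¬X)  //  ¬((Y → Z) ∧ V).
              branch 2.2.1.1 (add ¬(¬X ↔ ¬X)):
                ¬(¬V ∧ X): β-rule — branch into ¬¬V  //  ¬X.
                  branch 2.2.1.1.1 (add ¬¬V):
                    × closes — contains both V and ¬V.
                  branch 2.2.1.1.2 (add ¬X):
                    ¬(¬X ↔ ¬X): β-rule — branch into ¬X, ¬¬X  //  ¬¬X, ¬X.
                      branch 2.2.1.1.2.1 (add ¬X, ¬¬X):
                        × closes — contains both X and ¬X.
                      branch 2.2.1.1.2.2 (add ¬¬X, ¬X):
                        × closes — contains both X and ¬X.
              branch 2.2.1.2 (add ¬((Y → Z) ∧ V)):
                ¬(¬V ∧ X): β-rule — branch into ¬¬V  //  ¬X.
                  branch 2.2.1.2.1 (add ¬¬V):
                    × closes — contains both V and ¬V.
                  branch 2.2.1.2.2 (add ¬X):
                    ¬((Y → Z) ∧ V): β-rule — branch into ¬(Y → Z)  //  ¬V.
                      branch 2.2.1.2.2.1 (add ¬(Y → Z)):
                        ¬(Y → Z): α-rule — add Y, ¬Z.
                        ○ open, literals {V=F, X=F, Y=T, Z=F}.
                      branch 2.2.1.2.2.2 (add ¬V):
                        ○ open, literals {V=F, X=F}.
          branch 2.2.2 (add ¬(¬X ∧ Y)):
            ¬((¬X ↔ ¬X) ∧ ((Y → Z) ∧ V)): β-rule — branch into ¬(¬X ↔ ¬X)  //  ¬((Y → Z) ∧ V).
              branch 2.2.2.1 (add ¬(¬X ↔ ¬X)):
                ¬(¬X ∧ Y): β-rule — branch into ¬¬X  //  ¬Y.
                  branch 2.2.2.1.1 (add ¬¬X):
                    ¬(¬X ↔ ¬X): β-rule — branch into ¬X, ¬¬X  //  ¬¬X, ¬X.
                      branch 2.2.2.1.1.1 (add ¬X, ¬¬X):
                        × closes — contains both X and ¬X.
                      branch 2.2.2.1.1.2 (add ¬¬X, ¬X):
                        × closes — contains both X and ¬X.
                  branch 2.2.2.1.2 (add ¬Y):
                    ¬(¬X ↔ ¬X): β-rule — branch into ¬X, ¬¬X  //  ¬¬X, ¬X.
                      branch 2.2.2.1.2.1 (add ¬X, ¬¬X):
                        × closes — contains both X and ¬X.
                      branch 2.2.2.1.2.2 (add ¬¬X, ¬X):
                        × closes — contains both X and ¬X.
              branch 2.2.2.2 (add ¬((Y → Z) ∧ V)):
                ¬(¬X ∧ Y): β-rule — branch into ¬¬X  //  ¬Y.
                  branch 2.2.2.2.1 (add ¬¬X):
                    ¬((Y → Z) ∧ V): β-rule — branch into ¬(Y → Z)  //  ¬V.
                      branch 2.2.2.2.1.1 (add ¬(Y → Z)):
                        ¬(Y → Z): α-rule — add Y, ¬Z.
                        ○ open, literals {V=F, X=T, Y=T, Z=F}.
                      branch 2.2.2.2.1.2 (add ¬V):
                        ○ open, literals {V=F, X=T}.
                  branch 2.2.2.2.2 (add ¬Y):
                    ¬((Y → Z) ∧ V): β-rule — branch into ¬(Y → Z)  //  ¬V.
                      branch 2.2.2.2.2.1 (add ¬(Y → Z)):
                        ¬(Y → Z): α-rule — add Y, ¬Z.
                        × closes — contains both Y and ¬Y.
                      branch 2.2.2.2.2.2 (add ¬V):
                        ○ open, literals {V=F, Y=F}.
14 branches closed, 17 open.
An open branch gives a countermodel: V=T, X=F, Y=F (unmentioned atoms arbitrary); under it the original formula is false.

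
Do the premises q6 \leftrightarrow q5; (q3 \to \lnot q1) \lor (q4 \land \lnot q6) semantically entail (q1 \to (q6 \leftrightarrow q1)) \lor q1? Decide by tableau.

Yes

Initial set: {(q6 \leftrightarrow q5); ((q3 \to \lnot q1) \lor (q4 \land \lnot q6)); \lnot ((q1 \to (q6 \leftrightarrow q1)) \lor q1)}.
\lnot ((q1 \to (q6 \leftrightarrow q1)) \lor q1): α-rule — add \lnot (q1 \to (q6 \leftrightarrow q1)), \lnot q1.
\lnot (q1 \to (q6 \leftrightarrow q1)): α-rule — add q1, \lnot (q6 \leftrightarrow q1).
× closes — contains both q1 and \lnot q1.
All 1 branch closes.
Every branch closed, so the premises entail the conclusion.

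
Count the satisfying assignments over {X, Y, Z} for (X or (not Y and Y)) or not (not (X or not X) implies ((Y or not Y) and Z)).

Initial set: {T ((X or (not Y and Y)) or not (not (X or not X) implies ((Y or not Y) and Z)))}.
T ((X or (not Y and Y)) or not (not (X or not X) implies ((Y or not Y) and Z))): β-rule — branch into T (X or (not Y and Y))  //  T not (not (X or not X) implies ((Y or not Y) and Z)).
  branch 1 (add T (X or (not Y and Y))):
    T (X or (not Y and Y)): β-rule — branch into T X  //  T (not Y and Y).
      branch 1.1 (add T X):
        ○ open, literals {X=true}.
      branch 1.2 (add T (not Y and Y)):
        T (not Y and Y): α-rule — add T not Y, T Y.
        × closes — contains both Y and not Y.
  branch 2 (add T not (not (X or not X) implies ((Y or not Y) and Z))):
    T not (not (X or not X) implies ((Y or not Y) and Z)): α-rule — add T not (X or not X), F ((Y or not Y) and Z).
    T not (X or not X): α-rule — add F X, F not X.
    × closes — contains both X and not X.
2 branches closed, 1 open.
Each open branch fixes some atoms; the unmentioned ones are free. Counting distinct full assignments: branch {X=true} (Y, Z) contributes 4 new. Total: 4.

4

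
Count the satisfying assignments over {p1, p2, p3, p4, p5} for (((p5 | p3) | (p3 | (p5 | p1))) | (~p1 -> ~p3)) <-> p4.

Initial set: {((((p5 | p3) | (p3 | (p5 | p1))) | (~p1 -> ~p3)) <-> p4)}.
((((p5 | p3) | (p3 | (p5 | p1))) | (~p1 -> ~p3)) <-> p4): β-rule — branch into (((p5 | p3) | (p3 | (p5 | p1))) | (~p1 -> ~p3)), p4  //  ~(((p5 | p3) | (p3 | (p5 | p1))) | (~p1 -> ~p3)), ~p4.
  branch 1 (add (((p5 | p3) | (p3 | (p5 | p1))) | (~p1 -> ~p3)), p4):
    (((p5 | p3) | (p3 | (p5 | p1))) | (~p1 -> ~p3)): β-rule — branch into ((p5 | p3) | (p3 | (p5 | p1)))  //  (~p1 -> ~p3).
      branch 1.1 (add ((p5 | p3) | (p3 | (p5 | p1)))):
        ((p5 | p3) | (p3 | (p5 | p1))): β-rule — branch into (p5 | p3)  //  (p3 | (p5 | p1)).
          branch 1.1.1 (add (p5 | p3)):
            (p5 | p3): β-rule — branch into p5  //  p3.
              branch 1.1.1.1 (add p5):
                ○ open, literals {p4=1, p5=1}.
              branch 1.1.1.2 (add p3):
                ○ open, literals {p3=1, p4=1}.
          branch 1.1.2 (add (p3 | (p5 | p1))):
            (p3 | (p5 | p1)): β-rule — branch into p3  //  (p5 | p1).
              branch 1.1.2.1 (add p3):
                ○ open, literals {p3=1, p4=1}.
              branch 1.1.2.2 (add (p5 | p1)):
                (p5 | p1): β-rule — branch into p5  //  p1.
                  branch 1.1.2.2.1 (add p5):
                    ○ open, literals {p4=1, p5=1}.
                  branch 1.1.2.2.2 (add p1):
                    ○ open, literals {p1=1, p4=1}.
      branch 1.2 (add (~p1 -> ~p3)):
        (~p1 -> ~p3): β-rule — branch into ~~p1  //  ~p3.
          branch 1.2.1 (add ~~p1):
            ○ open, literals {p1=1, p4=1}.
          branch 1.2.2 (add ~p3):
            ○ open, literals {p3=0, p4=1}.
  branch 2 (add ~(((p5 | p3) | (p3 | (p5 | p1))) | (~p1 -> ~p3)), ~p4):
    ~(((p5 | p3) | (p3 | (p5 | p1))) | (~p1 -> ~p3)): α-rule — add ~((p5 | p3) | (p3 | (p5 | p1))), ~(~p1 -> ~p3).
    ~((p5 | p3) | (p3 | (p5 | p1))): α-rule — add ~(p5 | p3), ~(p3 | (p5 | p1)).
    ~(~p1 -> ~p3): α-rule — add ~p1, ~~p3.
    ~(p5 | p3): α-rule — add ~p5, ~p3.
    × closes — contains both p3 and ~p3.
1 branch closed, 7 open.
Each open branch fixes some atoms; the unmentioned ones are free. Counting distinct full assignments: branch {p4=1, p5=1} (p1, p2, p3) contributes 8 new; branch {p3=1, p4=1} (p1, p2, p5) contributes 4 new; branch {p3=1, p4=1} (p1, p2, p5) contributes 0 new; branch {p4=1, p5=1} (p1, p2, p3) contributes 0 new; branch {p1=1, p4=1} (p2, p3, p5) contributes 2 new; branch {p1=1, p4=1} (p2, p3, p5) contributes 0 new; branch {p3=0, p4=1} (p1, p2, p5) contributes 2 new. Total: 16.

16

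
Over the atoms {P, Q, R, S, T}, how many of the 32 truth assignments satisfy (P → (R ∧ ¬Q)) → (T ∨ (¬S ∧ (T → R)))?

Initial set: {((P → (R ∧ ¬Q)) → (T ∨ (¬S ∧ (T → R))))}.
((P → (R ∧ ¬Q)) → (T ∨ (¬S ∧ (T → R)))): β-rule — branch into ¬(P → (R ∧ ¬Q))  //  (T ∨ (¬S ∧ (T → R))).
  branch 1 (add ¬(P → (R ∧ ¬Q))):
    ¬(P → (R ∧ ¬Q)): α-rule — add P, ¬(R ∧ ¬Q).
    ¬(R ∧ ¬Q): β-rule — branch into ¬R  //  ¬¬Q.
      branch 1.1 (add ¬R):
        ○ open, literals {P=true, R=false}.
      branch 1.2 (add ¬¬Q):
        ○ open, literals {P=true, Q=true}.
  branch 2 (add (T ∨ (¬S ∧ (T → R)))):
    (T ∨ (¬S ∧ (T → R))): β-rule — branch into T  //  (¬S ∧ (T → R)).
      branch 2.1 (add T):
        ○ open, literals {T=true}.
      branch 2.2 (add (¬S ∧ (T → R))):
        (¬S ∧ (T → R)): α-rule — add ¬S, (T → R).
        (T → R): β-rule — branch into ¬T  //  R.
          branch 2.2.1 (add ¬T):
            ○ open, literals {S=false, T=false}.
          branch 2.2.2 (add R):
            ○ open, literals {R=true, S=false}.
0 branches closed, 5 open.
Each open branch fixes some atoms; the unmentioned ones are free. Counting distinct full assignments: branch {P=true, R=false} (Q, S, T) contributes 8 new; branch {P=true, Q=true} (R, S, T) contributes 4 new; branch {T=true} (P, Q, R, S) contributes 10 new; branch {S=false, T=false} (P, Q, R) contributes 5 new; branch {R=true, S=false} (P, Q, T) contributes 0 new. Total: 27.

27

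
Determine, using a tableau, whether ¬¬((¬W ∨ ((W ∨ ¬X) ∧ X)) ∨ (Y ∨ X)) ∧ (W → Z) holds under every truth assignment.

Not valid

Assume the negation and expand:
Initial set: {F (¬¬((¬W ∨ ((W ∨ ¬X) ∧ X)) ∨ (Y ∨ X)) ∧ (W → Z))}.
F (¬¬((¬W ∨ ((W ∨ ¬X) ∧ X)) ∨ (Y ∨ X)) ∧ (W → Z)): β-rule — branch into F ¬¬((¬W ∨ ((W ∨ ¬X) ∧ X)) ∨ (Y ∨ X))  //  F (W → Z).
  branch 1 (add F ¬¬((¬W ∨ ((W ∨ ¬X) ∧ X)) ∨ (Y ∨ X))):
    F ¬¬((¬W ∨ ((W ∨ ¬X) ∧ X)) ∨ (Y ∨ X)): drop double negation, giving F ((¬W ∨ ((W ∨ ¬X) ∧ X)) ∨ (Y ∨ X)).
    F ((¬W ∨ ((W ∨ ¬X) ∧ X)) ∨ (Y ∨ X)): α-rule — add F (¬W ∨ ((W ∨ ¬X) ∧ X)), F (Y ∨ X).
    F (¬W ∨ ((W ∨ ¬X) ∧ X)): α-rule — add F ¬W, F ((W ∨ ¬X) ∧ X).
    F (Y ∨ X): α-rule — add F Y, F X.
    F ((W ∨ ¬X) ∧ X): β-rule — branch into F (W ∨ ¬X)  //  F X.
      branch 1.1 (add F (W ∨ ¬X)):
        F (W ∨ ¬X): α-rule — add F W, F ¬X.
        × closes — contains both W and ¬W.
      branch 1.2 (add F X):
        ○ open, literals {W=true, X=false, Y=false}.
  branch 2 (add F (W → Z)):
    F (W → Z): α-rule — add T W, F Z.
    ○ open, literals {W=true, Z=false}.
1 branch closed, 2 open.
An open branch gives a countermodel: W=true, X=false, Y=false (unmentioned atoms arbitrary); under it the original formula is false.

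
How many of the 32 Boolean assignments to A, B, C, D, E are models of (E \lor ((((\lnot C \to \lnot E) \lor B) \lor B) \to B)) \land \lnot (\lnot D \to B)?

Initial set: {T ((E \lor ((((\lnot C \to \lnot E) \lor B) \lor B) \to B)) \land \lnot (\lnot D \to B))}.
T ((E \lor ((((\lnot C \to \lnot E) \lor B) \lor B) \to B)) \land \lnot (\lnot D \to B)): α-rule — add T (E \lor ((((\lnot C \to \lnot E) \lor B) \lor B) \to B)), T \lnot (\lnot D \to B).
T \lnot (\lnot D \to B): α-rule — add T \lnot D, F B.
T (E \lor ((((\lnot C \to \lnot E) \lor B) \lor B) \to B)): β-rule — branch into T E  //  T ((((\lnot C \to \lnot E) \lor B) \lor B) \to B).
  branch 1 (add T E):
    ○ open, literals {B=F, D=F, E=T}.
  branch 2 (add T ((((\lnot C \to \lnot E) \lor B) \lor B) \to B)):
    T ((((\lnot C \to \lnot E) \lor B) \lor B) \to B): β-rule — branch into F (((\lnot C \to \lnot E) \lor B) \lor B)  //  T B.
      branch 2.1 (add F (((\lnot C \to \lnot E) \lor B) \lor B)):
        F (((\lnot C \to \lnot E) \lor B) \lor B): α-rule — add F ((\lnot C \to \lnot E) \lor B), F B.
        F ((\lnot C \to \lnot E) \lor B): α-rule — add F (\lnot C \to \lnot E), F B.
        F (\lnot C \to \lnot E): α-rule — add T \lnot C, F \lnot E.
        ○ open, literals {B=F, C=F, D=F, E=T}.
      branch 2.2 (add T B):
        × closes — contains both B and \lnot B.
1 branch closed, 2 open.
Each open branch fixes some atoms; the unmentioned ones are free. Counting distinct full assignments: branch {B=F, D=F, E=T} (A, C) contributes 4 new; branch {B=F, C=F, D=F, E=T} (A) contributes 0 new. Total: 4.

4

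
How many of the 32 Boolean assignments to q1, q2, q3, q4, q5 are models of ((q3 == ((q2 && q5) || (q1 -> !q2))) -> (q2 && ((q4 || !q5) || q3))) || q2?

Initial set: {(((q3 == ((q2 && q5) || (q1 -> !q2))) -> (q2 && ((q4 || !q5) || q3))) || q2)}.
(((q3 == ((q2 && q5) || (q1 -> !q2))) -> (q2 && ((q4 || !q5) || q3))) || q2): β-rule — branch into ((q3 == ((q2 && q5) || (q1 -> !q2))) -> (q2 && ((q4 || !q5) || q3)))  //  q2.
  branch 1 (add ((q3 == ((q2 && q5) || (q1 -> !q2))) -> (q2 && ((q4 || !q5) || q3)))):
    ((q3 == ((q2 && q5) || (q1 -> !q2))) -> (q2 && ((q4 || !q5) || q3))): β-rule — branch into !(q3 == ((q2 && q5) || (q1 -> !q2)))  //  (q2 && ((q4 || !q5) || q3)).
      branch 1.1 (add !(q3 == ((q2 && q5) || (q1 -> !q2)))):
        !(q3 == ((q2 && q5) || (q1 -> !q2))): β-rule — branch into q3, !((q2 && q5) || (q1 -> !q2))  //  !q3, ((q2 && q5) || (q1 -> !q2)).
          branch 1.1.1 (add q3, !((q2 && q5) || (q1 -> !q2))):
            !((q2 && q5) || (q1 -> !q2)): α-rule — add !(q2 && q5), !(q1 -> !q2).
            !(q1 -> !q2): α-rule — add q1, !!q2.
            !(q2 && q5): β-rule — branch into !q2  //  !q5.
              branch 1.1.1.1 (add !q2):
                × closes — contains both q2 and !q2.
              branch 1.1.1.2 (add !q5):
                ○ open, literals {q1=T, q2=T, q3=T, q5=F}.
          branch 1.1.2 (add !q3, ((q2 && q5) || (q1 -> !q2))):
            ((q2 && q5) || (q1 -> !q2)): β-rule — branch into (q2 && q5)  //  (q1 -> !q2).
              branch 1.1.2.1 (add (q2 && q5)):
                (q2 && q5): α-rule — add q2, q5.
                ○ open, literals {q2=T, q3=F, q5=T}.
              branch 1.1.2.2 (add (q1 -> !q2)):
                (q1 -> !q2): β-rule — branch into !q1  //  !q2.
                  branch 1.1.2.2.1 (add !q1):
                    ○ open, literals {q1=F, q3=F}.
                  branch 1.1.2.2.2 (add !q2):
                    ○ open, literals {q2=F, q3=F}.
      branch 1.2 (add (q2 && ((q4 || !q5) || q3))):
        (q2 && ((q4 || !q5) || q3)): α-rule — add q2, ((q4 || !q5) || q3).
        ((q4 || !q5) || q3): β-rule — branch into (q4 || !q5)  //  q3.
          branch 1.2.1 (add (q4 || !q5)):
            (q4 || !q5): β-rule — branch into q4  //  !q5.
              branch 1.2.1.1 (add q4):
                ○ open, literals {q2=T, q4=T}.
              branch 1.2.1.2 (add !q5):
                ○ open, literals {q2=T, q5=F}.
          branch 1.2.2 (add q3):
            ○ open, literals {q2=T, q3=T}.
  branch 2 (add q2):
    ○ open, literals {q2=T}.
1 branch closed, 8 open.
Each open branch fixes some atoms; the unmentioned ones are free. Counting distinct full assignments: branch {q1=T, q2=T, q3=T, q5=F} (q4) contributes 2 new; branch {q2=T, q3=F, q5=T} (q1, q4) contributes 4 new; branch {q1=F, q3=F} (q2, q4, q5) contributes 6 new; branch {q2=F, q3=F} (q1, q4, q5) contributes 4 new; branch {q2=T, q4=T} (q1, q3, q5) contributes 4 new; branch {q2=T, q5=F} (q1, q3, q4) contributes 2 new; branch {q2=T, q3=T} (q1, q4, q5) contributes 2 new; branch {q2=T} (q1, q3, q4, q5) contributes 0 new. Total: 24.

24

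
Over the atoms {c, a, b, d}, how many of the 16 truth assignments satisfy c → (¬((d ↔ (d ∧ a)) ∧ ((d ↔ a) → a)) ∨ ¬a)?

Initial set: {T (c → (¬((d ↔ (d ∧ a)) ∧ ((d ↔ a) → a)) ∨ ¬a))}.
T (c → (¬((d ↔ (d ∧ a)) ∧ ((d ↔ a) → a)) ∨ ¬a)): β-rule — branch into F c  //  T (¬((d ↔ (d ∧ a)) ∧ ((d ↔ a) → a)) ∨ ¬a).
  branch 1 (add F c):
    ○ open, literals {c=0}.
  branch 2 (add T (¬((d ↔ (d ∧ a)) ∧ ((d ↔ a) → a)) ∨ ¬a)):
    T (¬((d ↔ (d ∧ a)) ∧ ((d ↔ a) → a)) ∨ ¬a): β-rule — branch into T ¬((d ↔ (d ∧ a)) ∧ ((d ↔ a) → a))  //  T ¬a.
      branch 2.1 (add T ¬((d ↔ (d ∧ a)) ∧ ((d ↔ a) → a))):
        T ¬((d ↔ (d ∧ a)) ∧ ((d ↔ a) → a)): β-rule — branch into F (d ↔ (d ∧ a))  //  F ((d ↔ a) → a).
          branch 2.1.1 (add F (d ↔ (d ∧ a))):
            F (d ↔ (d ∧ a)): β-rule — branch into T d, F (d ∧ a)  //  F d, T (d ∧ a).
              branch 2.1.1.1 (add T d, F (d ∧ a)):
                F (d ∧ a): β-rule — branch into F d  //  F a.
                  branch 2.1.1.1.1 (add F d):
                    × closes — contains both d and ¬d.
                  branch 2.1.1.1.2 (add F a):
                    ○ open, literals {a=0, d=1}.
              branch 2.1.1.2 (add F d, T (d ∧ a)):
                T (d ∧ a): α-rule — add T d, T a.
                × closes — contains both d and ¬d.
          branch 2.1.2 (add F ((d ↔ a) → a)):
            F ((d ↔ a) → a): α-rule — add T (d ↔ a), F a.
            T (d ↔ a): β-rule — branch into T d, T a  //  F d, F a.
              branch 2.1.2.1 (add T d, T a):
                × closes — contains both a and ¬a.
              branch 2.1.2.2 (add F d, F a):
                ○ open, literals {a=0, d=0}.
      branch 2.2 (add T ¬a):
        ○ open, literals {a=0}.
3 branches closed, 4 open.
Each open branch fixes some atoms; the unmentioned ones are free. Counting distinct full assignments: branch {c=0} (a, b, d) contributes 8 new; branch {a=0, d=1} (c, b) contributes 2 new; branch {a=0, d=0} (c, b) contributes 2 new; branch {a=0} (c, b, d) contributes 0 new. Total: 12.

12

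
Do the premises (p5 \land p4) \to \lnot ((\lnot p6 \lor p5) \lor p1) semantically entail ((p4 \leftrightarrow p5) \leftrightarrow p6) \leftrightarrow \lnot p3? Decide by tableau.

No

Initial set: {((p5 \land p4) \to \lnot ((\lnot p6 \lor p5) \lor p1)); \lnot (((p4 \leftrightarrow p5) \leftrightarrow p6) \leftrightarrow \lnot p3)}.
((p5 \land p4) \to \lnot ((\lnot p6 \lor p5) \lor p1)): β-rule — branch into \lnot (p5 \land p4)  //  \lnot ((\lnot p6 \lor p5) \lor p1).
  branch 1 (add \lnot (p5 \land p4)):
    \lnot (((p4 \leftrightarrow p5) \leftrightarrow p6) \leftrightarrow \lnot p3): β-rule — branch into ((p4 \leftrightarrow p5) \leftrightarrow p6), \lnot \lnot p3  //  \lnot ((p4 \leftrightarrow p5) \leftrightarrow p6), \lnot p3.
      branch 1.1 (add ((p4 \leftrightarrow p5) \leftrightarrow p6), \lnot \lnot p3):
        \lnot (p5 \land p4): β-rule — branch into \lnot p5  //  \lnot p4.
          branch 1.1.1 (add \lnot p5):
            ((p4 \leftrightarrow p5) \leftrightarrow p6): β-rule — branch into (p4 \leftrightarrow p5), p6  //  \lnot (p4 \leftrightarrow p5), \lnot p6.
              branch 1.1.1.1 (add (p4 \leftrightarrow p5), p6):
                (p4 \leftrightarrow p5): β-rule — branch into p4, p5  //  \lnot p4, \lnot p5.
                  branch 1.1.1.1.1 (add p4, p5):
                    × closes — contains both p5 and \lnot p5.
                  branch 1.1.1.1.2 (add \lnot p4, \lnot p5):
                    ○ open, literals {p3=T, p4=F, p5=F, p6=T}.
              branch 1.1.1.2 (add \lnot (p4 \leftrightarrow p5), \lnot p6):
                \lnot (p4 \leftrightarrow p5): β-rule — branch into p4, \lnot p5  //  \lnot p4, p5.
                  branch 1.1.1.2.1 (add p4, \lnot p5):
                    ○ open, literals {p3=T, p4=T, p5=F, p6=F}.
                  branch 1.1.1.2.2 (add \lnot p4, p5):
                    × closes — contains both p5 and \lnot p5.
          branch 1.1.2 (add \lnot p4):
            ((p4 \leftrightarrow p5) \leftrightarrow p6): β-rule — branch into (p4 \leftrightarrow p5), p6  //  \lnot (p4 \leftrightarrow p5), \lnot p6.
              branch 1.1.2.1 (add (p4 \leftrightarrow p5), p6):
                (p4 \leftrightarrow p5): β-rule — branch into p4, p5  //  \lnot p4, \lnot p5.
                  branch 1.1.2.1.1 (add p4, p5):
                    × closes — contains both p4 and \lnot p4.
                  branch 1.1.2.1.2 (add \lnot p4, \lnot p5):
                    ○ open, literals {p3=T, p4=F, p5=F, p6=T}.
              branch 1.1.2.2 (add \lnot (p4 \leftrightarrow p5), \lnot p6):
                \lnot (p4 \leftrightarrow p5): β-rule — branch into p4, \lnot p5  //  \lnot p4, p5.
                  branch 1.1.2.2.1 (add p4, \lnot p5):
                    × closes — contains both p4 and \lnot p4.
                  branch 1.1.2.2.2 (add \lnot p4, p5):
                    ○ open, literals {p3=T, p4=F, p5=T, p6=F}.
      branch 1.2 (add \lnot ((p4 \leftrightarrow p5) \leftrightarrow p6), \lnot p3):
        \lnot (p5 \land p4): β-rule — branch into \lnot p5  //  \lnot p4.
          branch 1.2.1 (add \lnot p5):
            \lnot ((p4 \leftrightarrow p5) \leftrightarrow p6): β-rule — branch into (p4 \leftrightarrow p5), \lnot p6  //  \lnot (p4 \leftrightarrow p5), p6.
              branch 1.2.1.1 (add (p4 \leftrightarrow p5), \lnot p6):
                (p4 \leftrightarrow p5): β-rule — branch into p4, p5  //  \lnot p4, \lnot p5.
                  branch 1.2.1.1.1 (add p4, p5):
                    × closes — contains both p5 and \lnot p5.
                  branch 1.2.1.1.2 (add \lnot p4, \lnot p5):
                    ○ open, literals {p3=F, p4=F, p5=F, p6=F}.
              branch 1.2.1.2 (add \lnot (p4 \leftrightarrow p5), p6):
                \lnot (p4 \leftrightarrow p5): β-rule — branch into p4, \lnot p5  //  \lnot p4, p5.
                  branch 1.2.1.2.1 (add p4, \lnot p5):
                    ○ open, literals {p3=F, p4=T, p5=F, p6=T}.
                  branch 1.2.1.2.2 (add \lnot p4, p5):
                    × closes — contains both p5 and \lnot p5.
          branch 1.2.2 (add \lnot p4):
            \lnot ((p4 \leftrightarrow p5) \leftrightarrow p6): β-rule — branch into (p4 \leftrightarrow p5), \lnot p6  //  \lnot (p4 \leftrightarrow p5), p6.
              branch 1.2.2.1 (add (p4 \leftrightarrow p5), \lnot p6):
                (p4 \leftrightarrow p5): β-rule — branch into p4, p5  //  \lnot p4, \lnot p5.
                  branch 1.2.2.1.1 (add p4, p5):
                    × closes — contains both p4 and \lnot p4.
                  branch 1.2.2.1.2 (add \lnot p4, \lnot p5):
                    ○ open, literals {p3=F, p4=F, p5=F, p6=F}.
              branch 1.2.2.2 (add \lnot (p4 \leftrightarrow p5), p6):
                \lnot (p4 \leftrightarrow p5): β-rule — branch into p4, \lnot p5  //  \lnot p4, p5.
                  branch 1.2.2.2.1 (add p4, \lnot p5):
                    × closes — contains both p4 and \lnot p4.
                  branch 1.2.2.2.2 (add \lnot p4, p5):
                    ○ open, literals {p3=F, p4=F, p5=T, p6=T}.
  branch 2 (add \lnot ((\lnot p6 \lor p5) \lor p1)):
    \lnot ((\lnot p6 \lor p5) \lor p1): α-rule — add \lnot (\lnot p6 \lor p5), \lnot p1.
    \lnot (\lnot p6 \lor p5): α-rule — add \lnot \lnot p6, \lnot p5.
    \lnot (((p4 \leftrightarrow p5) \leftrightarrow p6) \leftrightarrow \lnot p3): β-rule — branch into ((p4 \leftrightarrow p5) \leftrightarrow p6), \lnot \lnot p3  //  \lnot ((p4 \leftrightarrow p5) \leftrightarrow p6), \lnot p3.
      branch 2.1 (add ((p4 \leftrightarrow p5) \leftrightarrow p6), \lnot \lnot p3):
        ((p4 \leftrightarrow p5) \leftrightarrow p6): β-rule — branch into (p4 \leftrightarrow p5), p6  //  \lnot (p4 \leftrightarrow p5), \lnot p6.
          branch 2.1.1 (add (p4 \leftrightarrow p5), p6):
            (p4 \leftrightarrow p5): β-rule — branch into p4, p5  //  \lnot p4, \lnot p5.
              branch 2.1.1.1 (add p4, p5):
                × closes — contains both p5 and \lnot p5.
              branch 2.1.1.2 (add \lnot p4, \lnot p5):
                ○ open, literals {p1=F, p3=T, p4=F, p5=F, p6=T}.
          branch 2.1.2 (add \lnot (p4 \leftrightarrow p5), \lnot p6):
            × closes — contains both p6 and \lnot p6.
      branch 2.2 (add \lnot ((p4 \leftrightarrow p5) \leftrightarrow p6), \lnot p3):
        \lnot ((p4 \leftrightarrow p5) \leftrightarrow p6): β-rule — branch into (p4 \leftrightarrow p5), \lnot p6  //  \lnot (p4 \leftrightarrow p5), p6.
          branch 2.2.1 (add (p4 \leftrightarrow p5), \lnot p6):
            × closes — contains both p6 and \lnot p6.
          branch 2.2.2 (add \lnot (p4 \leftrightarrow p5), p6):
            \lnot (p4 \leftrightarrow p5): β-rule — branch into p4, \lnot p5  //  \lnot p4, p5.
              branch 2.2.2.1 (add p4, \lnot p5):
                ○ open, literals {p1=F, p3=F, p4=T, p5=F, p6=T}.
              branch 2.2.2.2 (add \lnot p4, p5):
                × closes — contains both p5 and \lnot p5.
12 branches closed, 10 open.
An open branch gives a countermodel: p3=T, p4=F, p5=F, p6=T (unmentioned atoms arbitrary); the premises hold there but the conclusion fails.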